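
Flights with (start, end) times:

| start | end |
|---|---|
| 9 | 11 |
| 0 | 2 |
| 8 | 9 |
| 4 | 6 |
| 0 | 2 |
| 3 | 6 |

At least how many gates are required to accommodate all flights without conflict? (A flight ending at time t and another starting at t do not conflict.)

The answer is the maximum number of intervals overlapping at any instant.
starts: [0, 0, 3, 4, 8, 9]
ends:   [2, 2, 6, 6, 9, 11]
s0→1 s0→2  — peak 2.

2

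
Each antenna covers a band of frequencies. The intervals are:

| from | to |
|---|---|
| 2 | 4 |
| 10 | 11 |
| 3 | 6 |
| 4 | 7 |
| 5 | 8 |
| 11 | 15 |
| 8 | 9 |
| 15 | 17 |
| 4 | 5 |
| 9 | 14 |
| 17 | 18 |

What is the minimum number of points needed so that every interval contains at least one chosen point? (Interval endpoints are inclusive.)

4

Sorted: [2,4] [4,5] [3,6] [4,7] [5,8] [8,9] [10,11] [9,14] [11,15] [15,17] [17,18]
{[2,4],[4,5],[3,6],[4,7]} hit by 4; {[5,8],[8,9]} hit by 8; {[10,11],[9,14],[11,15]} hit by 11; {[15,17],[17,18]} hit by 17.
Points: 4, 8, 11, 17 (4 total).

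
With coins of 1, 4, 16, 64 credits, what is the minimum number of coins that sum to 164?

Greedy: take as many of the largest coin as possible, then repeat with the remainder.
164 = 2×64 + 2×16 + 1×4
Total coins = 2 + 2 + 1 = 5

5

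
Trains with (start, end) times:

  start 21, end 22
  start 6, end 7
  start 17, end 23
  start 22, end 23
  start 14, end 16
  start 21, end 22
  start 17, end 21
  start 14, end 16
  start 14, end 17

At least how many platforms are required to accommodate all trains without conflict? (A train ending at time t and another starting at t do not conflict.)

3

Events (time:±→running): 6:+→1 7:-→0 14:+→1 14:+→2 14:+→3 … peak 3.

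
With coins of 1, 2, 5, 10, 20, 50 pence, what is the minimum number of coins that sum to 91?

91 = 1×50 + 2×20 + 1×1
Total coins = 1 + 2 + 1 = 4

4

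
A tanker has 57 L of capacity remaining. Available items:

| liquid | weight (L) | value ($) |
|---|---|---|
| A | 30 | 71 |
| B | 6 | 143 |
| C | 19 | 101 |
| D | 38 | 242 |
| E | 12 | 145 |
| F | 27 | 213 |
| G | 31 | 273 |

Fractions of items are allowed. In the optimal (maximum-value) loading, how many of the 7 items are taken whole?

Ratios (sorted): B 23.83, E 12.08, G 8.81, F 7.89, D 6.37, C 5.32, A 2.37
take B (6 @ 143); take E (12 @ 145); take G (31 @ 273); take 8/27 of F → 63.11. Capacity used 57/57.
3 item(s) taken whole; one partial (take 8/27 of F).

3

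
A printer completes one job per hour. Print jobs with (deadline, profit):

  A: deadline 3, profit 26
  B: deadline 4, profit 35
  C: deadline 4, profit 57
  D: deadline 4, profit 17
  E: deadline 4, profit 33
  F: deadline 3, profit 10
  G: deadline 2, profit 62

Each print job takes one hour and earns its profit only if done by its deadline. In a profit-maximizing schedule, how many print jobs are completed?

4

Profit order: G=62 C=57 B=35 E=33 A=26 D=17 F=10
Assign: G→slot 2, C→slot 4, B→slot 3, E→slot 1, A skipped, D skipped, F skipped.
Slots: [1:E] [2:G] [3:B] [4:C]
4 of 7 scheduled.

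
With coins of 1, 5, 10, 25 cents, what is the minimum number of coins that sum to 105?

Greedy: take as many of the largest coin as possible, then repeat with the remainder.
105 − 4×25→5 − 1×5→0
Total coins = 4 + 1 = 5

5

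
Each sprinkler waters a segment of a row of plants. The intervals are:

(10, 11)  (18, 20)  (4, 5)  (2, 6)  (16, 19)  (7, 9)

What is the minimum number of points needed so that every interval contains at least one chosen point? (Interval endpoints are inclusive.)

4

Sorted: [4,5] [2,6] [7,9] [10,11] [16,19] [18,20]
{[4,5],[2,6]} hit by 5; {[7,9]} hit by 9; {[10,11]} hit by 11; {[16,19],[18,20]} hit by 19.
Points: 5, 9, 11, 19 (4 total).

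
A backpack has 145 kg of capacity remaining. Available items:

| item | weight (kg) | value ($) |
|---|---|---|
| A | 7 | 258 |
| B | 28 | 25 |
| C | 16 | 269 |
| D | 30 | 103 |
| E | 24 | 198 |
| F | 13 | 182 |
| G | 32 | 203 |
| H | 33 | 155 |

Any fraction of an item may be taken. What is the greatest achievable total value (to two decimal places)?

Greedy by value/weight ratio, highest first.
Order: A (258/7=36.86) > C (269/16=16.81) > F (182/13=14.00) > E (198/24=8.25) > G (203/32=6.34) > H (155/33=4.70) > D (103/30=3.43) > B (25/28=0.89)
Fill: take A (7 @ 258) → take C (16 @ 269) → take F (13 @ 182) → take E (24 @ 198) → take G (32 @ 203) → take H (33 @ 155) → take 20/30 of D → 68.67; 145/145 used.
Total value = 1333.67

1333.67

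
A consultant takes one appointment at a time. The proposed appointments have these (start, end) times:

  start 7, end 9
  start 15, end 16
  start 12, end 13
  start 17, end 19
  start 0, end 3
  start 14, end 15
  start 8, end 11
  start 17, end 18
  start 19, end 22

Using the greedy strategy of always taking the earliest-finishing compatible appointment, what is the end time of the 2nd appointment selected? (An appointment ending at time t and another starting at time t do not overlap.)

Sort by end time and greedily take each interval whose start is ≥ the last chosen end.
By end time: (0,3), (7,9), (8,11), (12,13), (14,15), (15,16), (17,18), (17,19), (19,22).
Pick (0,3); next start ≥ 3 → (7,9); next start ≥ 9 → (12,13); next start ≥ 13 → (14,15); next start ≥ 15 → (15,16); next start ≥ 16 → (17,18); next start ≥ 18 → (19,22).
Selected: (0,3) (7,9) (12,13) (14,15) (15,16) (17,18) (19,22)

9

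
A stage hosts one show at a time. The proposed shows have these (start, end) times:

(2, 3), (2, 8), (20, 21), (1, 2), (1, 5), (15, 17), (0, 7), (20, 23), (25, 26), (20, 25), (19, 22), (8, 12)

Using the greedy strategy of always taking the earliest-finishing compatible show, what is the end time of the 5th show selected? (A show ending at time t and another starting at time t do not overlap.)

Greedy by earliest finish: after sorting by end time, pick each interval compatible with the last pick.
By end time: (1,2), (2,3), (1,5), (0,7), (2,8), (8,12), (15,17), (20,21), (19,22), (20,23), (20,25), (25,26).
Pick (1,2); next start ≥ 2 → (2,3); next start ≥ 3 → (8,12); next start ≥ 12 → (15,17); next start ≥ 17 → (20,21); next start ≥ 21 → (25,26).
Selected: (1,2) (2,3) (8,12) (15,17) (20,21) (25,26)

21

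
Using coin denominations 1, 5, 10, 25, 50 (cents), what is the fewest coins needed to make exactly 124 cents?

8

Greedy: take as many of the largest coin as possible, then repeat with the remainder.
124 = 2×50 + 2×10 + 4×1
Total coins = 2 + 2 + 4 = 8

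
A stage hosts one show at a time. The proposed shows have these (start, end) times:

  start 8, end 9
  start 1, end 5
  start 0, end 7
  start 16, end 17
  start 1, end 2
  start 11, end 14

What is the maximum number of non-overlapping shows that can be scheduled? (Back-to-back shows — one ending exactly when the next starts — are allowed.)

Greedy by earliest finish: after sorting by end time, pick each interval compatible with the last pick.
By end time: (1,2), (1,5), (0,7), (8,9), (11,14), (16,17).
Pick (1,2); next start ≥ 2 → (8,9); next start ≥ 9 → (11,14); next start ≥ 14 → (16,17).
Selected 4 shows.

4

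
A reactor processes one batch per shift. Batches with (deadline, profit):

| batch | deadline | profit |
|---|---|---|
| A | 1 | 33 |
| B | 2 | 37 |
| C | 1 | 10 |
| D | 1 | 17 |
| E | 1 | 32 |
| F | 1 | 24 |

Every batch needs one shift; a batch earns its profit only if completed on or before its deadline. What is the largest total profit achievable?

70

Take jobs in profit order; each goes to the latest open slot no later than its deadline.
By profit: B(d2,37), A(d1,33), E(d1,32), F(d1,24), D(d1,17), C(d1,10)
B→slot 2; A→slot 1; E skipped; F skipped; D skipped; C skipped.
Profit = 33 + 37 = 70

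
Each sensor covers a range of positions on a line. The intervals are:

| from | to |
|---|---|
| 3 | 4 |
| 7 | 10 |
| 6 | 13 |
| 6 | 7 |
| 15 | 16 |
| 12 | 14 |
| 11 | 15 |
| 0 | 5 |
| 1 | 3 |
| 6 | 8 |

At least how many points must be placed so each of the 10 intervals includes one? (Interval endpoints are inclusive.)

4

By right end: [1,3]  [3,4]  [0,5]  [6,7]  [6,8]  [7,10]  [6,13]  [12,14]  [11,15]  [15,16]
[1,3] uncovered → point at 3; [6,7] uncovered → point at 7; [12,14] uncovered → point at 14; [15,16] uncovered → point at 16.
Points: 3, 7, 14, 16 (4 total).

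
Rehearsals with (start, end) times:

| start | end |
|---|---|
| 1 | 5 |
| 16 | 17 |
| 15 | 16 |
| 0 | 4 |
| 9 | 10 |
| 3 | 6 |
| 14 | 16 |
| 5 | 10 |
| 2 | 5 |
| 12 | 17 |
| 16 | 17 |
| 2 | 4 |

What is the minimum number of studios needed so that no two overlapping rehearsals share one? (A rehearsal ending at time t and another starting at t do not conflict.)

The answer is the maximum number of intervals overlapping at any instant.
starts: [0, 1, 2, 2, 3, 5, 9, 12, 14, 15, 16, 16]
ends:   [4, 4, 5, 5, 6, 10, 10, 16, 16, 17, 17, 17]
s0→1 s1→2 s2→3 s2→4 s3→5  — peak 5.

5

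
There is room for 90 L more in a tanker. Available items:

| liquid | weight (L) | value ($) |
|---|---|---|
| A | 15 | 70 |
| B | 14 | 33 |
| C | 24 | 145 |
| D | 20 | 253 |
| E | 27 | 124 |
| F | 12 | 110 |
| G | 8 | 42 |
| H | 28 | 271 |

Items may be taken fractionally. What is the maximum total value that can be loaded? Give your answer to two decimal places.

810.50

Order: D (253/20=12.65) > H (271/28=9.68) > F (110/12=9.17) > C (145/24=6.04) > G (42/8=5.25) > A (70/15=4.67) > E (124/27=4.59) > B (33/14=2.36)
Fill: take D (20 @ 253) → take H (28 @ 271) → take F (12 @ 110) → take C (24 @ 145) → take 6/8 of G → 31.50; 90/90 used.
Total value = 810.50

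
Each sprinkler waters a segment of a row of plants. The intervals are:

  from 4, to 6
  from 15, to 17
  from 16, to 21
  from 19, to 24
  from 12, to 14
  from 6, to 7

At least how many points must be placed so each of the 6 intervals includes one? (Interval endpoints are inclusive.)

4

Sorted: [4,6] [6,7] [12,14] [15,17] [16,21] [19,24]
{[4,6],[6,7]} hit by 6; {[12,14]} hit by 14; {[15,17],[16,21]} hit by 17; {[19,24]} hit by 24.
Points: 6, 14, 17, 24 (4 total).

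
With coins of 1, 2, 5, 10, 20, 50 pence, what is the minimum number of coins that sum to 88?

Greedy: take as many of the largest coin as possible, then repeat with the remainder.
88 = 1×50 + 1×20 + 1×10 + 1×5 + 1×2 + 1×1
Total coins = 1 + 1 + 1 + 1 + 1 + 1 = 6

6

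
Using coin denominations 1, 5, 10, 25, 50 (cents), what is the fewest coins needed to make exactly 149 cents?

9

Use the largest denomination that fits, subtract, and repeat.
149 − 2×50→49 − 1×25→24 − 2×10→4 − 4×1→0
Total coins = 2 + 1 + 2 + 4 = 9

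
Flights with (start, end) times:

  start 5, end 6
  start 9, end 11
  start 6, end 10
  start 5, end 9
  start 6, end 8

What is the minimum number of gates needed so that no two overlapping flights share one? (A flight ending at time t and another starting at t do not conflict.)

Count concurrent intervals with a sweep; the peak is the room count.
Events (time:±→running): 5:+→1 5:+→2 6:-→1 6:+→2 6:+→3 … peak 3.

3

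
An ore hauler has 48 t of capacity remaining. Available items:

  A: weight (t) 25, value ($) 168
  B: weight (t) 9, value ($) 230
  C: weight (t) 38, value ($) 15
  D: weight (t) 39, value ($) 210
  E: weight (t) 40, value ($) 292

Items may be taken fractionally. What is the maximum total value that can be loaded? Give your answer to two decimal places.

Ratios (sorted): B 25.56, E 7.30, A 6.72, D 5.38, C 0.39
take B (9 @ 230); take 39/40 of E → 284.70. Capacity used 48/48.
Total value = 514.70

514.70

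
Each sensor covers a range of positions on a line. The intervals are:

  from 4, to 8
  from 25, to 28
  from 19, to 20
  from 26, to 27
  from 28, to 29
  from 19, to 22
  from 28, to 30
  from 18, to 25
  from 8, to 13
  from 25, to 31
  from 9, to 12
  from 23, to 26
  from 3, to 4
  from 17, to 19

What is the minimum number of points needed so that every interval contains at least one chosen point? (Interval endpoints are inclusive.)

Sorted: [3,4] [4,8] [9,12] [8,13] [17,19] [19,20] [19,22] [18,25] [23,26] [26,27] [25,28] [28,29] [28,30] [25,31]
{[3,4],[4,8]} hit by 4; {[9,12],[8,13]} hit by 12; {[17,19],[19,20],[19,22],[18,25]} hit by 19; {[23,26],[26,27],[25,28]} hit by 26; {[28,29],[28,30],[25,31]} hit by 29.
Points: 4, 12, 19, 26, 29 (5 total).

5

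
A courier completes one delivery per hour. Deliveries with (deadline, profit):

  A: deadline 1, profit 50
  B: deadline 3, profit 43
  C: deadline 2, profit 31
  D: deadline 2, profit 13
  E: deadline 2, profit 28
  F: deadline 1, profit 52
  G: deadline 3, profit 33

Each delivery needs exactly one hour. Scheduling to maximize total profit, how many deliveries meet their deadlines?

3

By profit: F(d1,52), A(d1,50), B(d3,43), G(d3,33), C(d2,31), E(d2,28), D(d2,13)
F→slot 1; A skipped; B→slot 3; G→slot 2; C skipped; E skipped; D skipped.
3 of 7 scheduled.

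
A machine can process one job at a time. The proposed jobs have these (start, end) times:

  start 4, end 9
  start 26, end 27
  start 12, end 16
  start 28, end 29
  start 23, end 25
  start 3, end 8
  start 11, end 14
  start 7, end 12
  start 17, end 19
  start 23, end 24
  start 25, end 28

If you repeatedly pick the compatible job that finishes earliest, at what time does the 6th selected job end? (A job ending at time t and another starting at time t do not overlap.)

29

Order by finish time; keep every interval that doesn't clash with the previous kept one.
By end time: (3,8), (4,9), (7,12), (11,14), (12,16), (17,19), (23,24), (23,25), (26,27), (25,28), (28,29).
Pick (3,8); next start ≥ 8 → (11,14); next start ≥ 14 → (17,19); next start ≥ 19 → (23,24); next start ≥ 24 → (26,27); next start ≥ 27 → (28,29).
Selected: (3,8) (11,14) (17,19) (23,24) (26,27) (28,29)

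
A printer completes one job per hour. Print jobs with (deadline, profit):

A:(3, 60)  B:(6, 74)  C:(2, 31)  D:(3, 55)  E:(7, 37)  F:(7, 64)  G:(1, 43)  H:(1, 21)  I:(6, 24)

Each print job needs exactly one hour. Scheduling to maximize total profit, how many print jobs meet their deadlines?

Sort by profit descending; place each in the latest free slot ≤ its deadline.
Profit order: B=74 F=64 A=60 D=55 G=43 E=37 C=31 I=24 H=21
Assign: B→slot 6, F→slot 7, A→slot 3, D→slot 2, G→slot 1, E→slot 5, C skipped, I→slot 4, H skipped.
Slots: [1:G] [2:D] [3:A] [4:I] [5:E] [6:B] [7:F]
7 of 9 scheduled.

7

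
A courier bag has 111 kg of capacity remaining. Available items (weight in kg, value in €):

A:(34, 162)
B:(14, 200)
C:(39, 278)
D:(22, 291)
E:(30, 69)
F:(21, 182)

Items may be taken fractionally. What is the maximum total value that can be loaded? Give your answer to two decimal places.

Greedy by value/weight ratio, highest first.
Order: B (200/14=14.29) > D (291/22=13.23) > F (182/21=8.67) > C (278/39=7.13) > A (162/34=4.76) > E (69/30=2.30)
Fill: take B (14 @ 200) → take D (22 @ 291) → take F (21 @ 182) → take C (39 @ 278) → take 15/34 of A → 71.47; 111/111 used.
Total value = 1022.47

1022.47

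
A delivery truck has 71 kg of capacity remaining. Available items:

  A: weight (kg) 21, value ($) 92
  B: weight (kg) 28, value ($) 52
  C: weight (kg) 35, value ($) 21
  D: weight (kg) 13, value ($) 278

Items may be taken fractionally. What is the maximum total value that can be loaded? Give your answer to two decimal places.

427.40

Sort by value per unit weight and fill in that order.
Ratios (sorted): D 21.38, A 4.38, B 1.86, C 0.60
take D (13 @ 278); take A (21 @ 92); take B (28 @ 52); take 9/35 of C → 5.40. Capacity used 71/71.
Total value = 427.40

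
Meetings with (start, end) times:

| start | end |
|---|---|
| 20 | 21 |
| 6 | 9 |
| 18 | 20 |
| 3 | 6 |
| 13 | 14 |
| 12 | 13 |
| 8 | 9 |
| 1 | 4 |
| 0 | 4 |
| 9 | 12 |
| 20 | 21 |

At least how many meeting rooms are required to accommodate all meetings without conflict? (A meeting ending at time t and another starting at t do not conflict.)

The answer is the maximum number of intervals overlapping at any instant.
Events (time:±→running): 0:+→1 1:+→2 3:+→3 … peak 3.

3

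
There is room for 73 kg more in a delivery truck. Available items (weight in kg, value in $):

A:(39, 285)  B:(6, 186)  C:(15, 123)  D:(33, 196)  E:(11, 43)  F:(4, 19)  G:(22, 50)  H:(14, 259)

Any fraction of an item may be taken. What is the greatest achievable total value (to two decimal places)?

Greedy by value/weight ratio, highest first.
Order: B (186/6=31.00) > H (259/14=18.50) > C (123/15=8.20) > A (285/39=7.31) > D (196/33=5.94) > F (19/4=4.75) > E (43/11=3.91) > G (50/22=2.27)
Fill: take B (6 @ 186) → take H (14 @ 259) → take C (15 @ 123) → take 38/39 of A → 277.69; 73/73 used.
Total value = 845.69

845.69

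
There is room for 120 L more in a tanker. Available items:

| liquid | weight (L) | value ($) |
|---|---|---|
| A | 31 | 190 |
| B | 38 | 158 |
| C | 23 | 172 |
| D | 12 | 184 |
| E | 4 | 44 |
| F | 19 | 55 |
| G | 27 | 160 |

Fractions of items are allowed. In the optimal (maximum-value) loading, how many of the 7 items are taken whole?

5

Greedy by value/weight ratio, highest first.
Order: D (184/12=15.33) > E (44/4=11.00) > C (172/23=7.48) > A (190/31=6.13) > G (160/27=5.93) > B (158/38=4.16) > F (55/19=2.89)
Fill: take D (12 @ 184) → take E (4 @ 44) → take C (23 @ 172) → take A (31 @ 190) → take G (27 @ 160) → take 23/38 of B → 95.63; 120/120 used.
5 item(s) taken whole; one partial (take 23/38 of B).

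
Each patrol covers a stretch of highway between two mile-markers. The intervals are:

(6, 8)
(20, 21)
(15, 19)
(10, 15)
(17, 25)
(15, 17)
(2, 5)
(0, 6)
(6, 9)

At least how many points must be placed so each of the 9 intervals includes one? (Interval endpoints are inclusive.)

4

Process intervals by earliest right end; each time one isn't hit yet, stab at its right endpoint.
By right end: [2,5]  [0,6]  [6,8]  [6,9]  [10,15]  [15,17]  [15,19]  [20,21]  [17,25]
[2,5] uncovered → point at 5; [6,8] uncovered → point at 8; [10,15] uncovered → point at 15; [20,21] uncovered → point at 21.
Points: 5, 8, 15, 21 (4 total).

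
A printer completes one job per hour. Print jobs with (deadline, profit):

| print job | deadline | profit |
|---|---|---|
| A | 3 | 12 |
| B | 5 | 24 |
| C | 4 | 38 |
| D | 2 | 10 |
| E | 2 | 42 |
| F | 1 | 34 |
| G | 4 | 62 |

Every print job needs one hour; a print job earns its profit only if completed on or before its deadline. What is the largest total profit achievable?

By profit: G(d4,62), E(d2,42), C(d4,38), F(d1,34), B(d5,24), A(d3,12), D(d2,10)
G→slot 4; E→slot 2; C→slot 3; F→slot 1; B→slot 5; A skipped; D skipped.
Profit = 34 + 42 + 38 + 62 + 24 = 200

200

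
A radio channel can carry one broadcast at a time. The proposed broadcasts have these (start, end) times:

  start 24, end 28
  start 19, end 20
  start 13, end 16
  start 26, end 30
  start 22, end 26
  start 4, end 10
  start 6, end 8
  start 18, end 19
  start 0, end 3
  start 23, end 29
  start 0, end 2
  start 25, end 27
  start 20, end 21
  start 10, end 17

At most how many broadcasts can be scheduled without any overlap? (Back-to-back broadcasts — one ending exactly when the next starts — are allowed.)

8

Sort by end time and greedily take each interval whose start is ≥ the last chosen end.
Sorted by end: (0,2)  (0,3)  (6,8)  (4,10)  (13,16)  (10,17)  (18,19)  (19,20)  (20,21)  (22,26)  (25,27)  (24,28)  (23,29)  (26,30)
take (0,2); take (6,8); skip (4,10); take (13,16); skip (10,17); take (18,19); take (19,20); take (20,21); take (22,26); take (26,30).
Selected 8 broadcasts.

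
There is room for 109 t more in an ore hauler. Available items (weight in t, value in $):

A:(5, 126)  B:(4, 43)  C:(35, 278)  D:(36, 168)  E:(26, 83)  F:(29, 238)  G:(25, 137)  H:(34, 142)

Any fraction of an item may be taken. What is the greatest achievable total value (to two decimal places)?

Greedy by value/weight ratio, highest first.
Ratios (sorted): A 25.20, B 10.75, F 8.21, C 7.94, G 5.48, D 4.67, H 4.18, E 3.19
take A (5 @ 126); take B (4 @ 43); take F (29 @ 238); take C (35 @ 278); take G (25 @ 137); take 11/36 of D → 51.33. Capacity used 109/109.
Total value = 873.33

873.33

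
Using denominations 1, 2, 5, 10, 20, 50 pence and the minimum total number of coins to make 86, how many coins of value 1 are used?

1

86 = 1×50 + 1×20 + 1×10 + 1×5 + 1×1
Count of 1: 1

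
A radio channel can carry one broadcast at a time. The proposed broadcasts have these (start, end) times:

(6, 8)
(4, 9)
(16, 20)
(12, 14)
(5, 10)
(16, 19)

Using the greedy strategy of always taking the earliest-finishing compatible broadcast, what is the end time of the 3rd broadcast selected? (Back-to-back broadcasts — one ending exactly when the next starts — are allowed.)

By end time: (6,8), (4,9), (5,10), (12,14), (16,19), (16,20).
Pick (6,8); next start ≥ 8 → (12,14); next start ≥ 14 → (16,19).
Selected: (6,8) (12,14) (16,19)

19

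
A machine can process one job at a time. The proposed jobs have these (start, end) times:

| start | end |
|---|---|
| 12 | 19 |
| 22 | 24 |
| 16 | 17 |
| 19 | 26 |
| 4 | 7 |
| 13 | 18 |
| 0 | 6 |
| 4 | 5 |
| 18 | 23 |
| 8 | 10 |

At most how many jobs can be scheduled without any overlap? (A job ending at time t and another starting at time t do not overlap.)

4

Sort by end time and greedily take each interval whose start is ≥ the last chosen end.
By end time: (4,5), (0,6), (4,7), (8,10), (16,17), (13,18), (12,19), (18,23), (22,24), (19,26).
Pick (4,5); next start ≥ 5 → (8,10); next start ≥ 10 → (16,17); next start ≥ 17 → (18,23).
Selected 4 jobs.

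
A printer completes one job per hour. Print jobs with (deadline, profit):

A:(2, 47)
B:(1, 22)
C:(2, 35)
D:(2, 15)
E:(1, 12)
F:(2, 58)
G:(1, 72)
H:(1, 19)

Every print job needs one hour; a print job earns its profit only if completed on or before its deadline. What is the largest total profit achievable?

130

By profit: G(d1,72), F(d2,58), A(d2,47), C(d2,35), B(d1,22), H(d1,19), D(d2,15), E(d1,12)
G→slot 1; F→slot 2; A skipped; C skipped; B skipped; H skipped; D skipped; E skipped.
Profit = 72 + 58 = 130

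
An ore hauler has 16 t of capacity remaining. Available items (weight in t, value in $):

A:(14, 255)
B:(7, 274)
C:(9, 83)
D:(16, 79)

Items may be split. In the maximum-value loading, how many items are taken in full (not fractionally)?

Sort by value per unit weight and fill in that order.
Order: B (274/7=39.14) > A (255/14=18.21) > C (83/9=9.22) > D (79/16=4.94)
Fill: take B (7 @ 274) → take 9/14 of A → 163.93; 16/16 used.
1 item(s) taken whole; one partial (take 9/14 of A).

1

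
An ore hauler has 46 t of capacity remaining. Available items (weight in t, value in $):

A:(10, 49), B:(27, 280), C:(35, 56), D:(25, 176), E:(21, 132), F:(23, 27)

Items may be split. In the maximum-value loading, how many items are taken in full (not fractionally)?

1

Sort by value per unit weight and fill in that order.
Order: B (280/27=10.37) > D (176/25=7.04) > E (132/21=6.29) > A (49/10=4.90) > C (56/35=1.60) > F (27/23=1.17)
Fill: take B (27 @ 280) → take 19/25 of D → 133.76; 46/46 used.
1 item(s) taken whole; one partial (take 19/25 of D).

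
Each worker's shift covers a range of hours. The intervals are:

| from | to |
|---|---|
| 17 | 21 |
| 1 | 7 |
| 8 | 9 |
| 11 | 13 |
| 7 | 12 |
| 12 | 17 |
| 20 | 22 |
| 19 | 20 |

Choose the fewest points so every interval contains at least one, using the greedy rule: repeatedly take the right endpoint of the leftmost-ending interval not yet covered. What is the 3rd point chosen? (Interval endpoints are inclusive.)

Process intervals by earliest right end; each time one isn't hit yet, stab at its right endpoint.
Sorted: [1,7] [8,9] [7,12] [11,13] [12,17] [19,20] [17,21] [20,22]
{[1,7]} hit by 7; {[8,9],[7,12]} hit by 9; {[11,13],[12,17]} hit by 13; {[19,20],[17,21],[20,22]} hit by 20.
Points: 7, 9, 13, 20 (4 total).

13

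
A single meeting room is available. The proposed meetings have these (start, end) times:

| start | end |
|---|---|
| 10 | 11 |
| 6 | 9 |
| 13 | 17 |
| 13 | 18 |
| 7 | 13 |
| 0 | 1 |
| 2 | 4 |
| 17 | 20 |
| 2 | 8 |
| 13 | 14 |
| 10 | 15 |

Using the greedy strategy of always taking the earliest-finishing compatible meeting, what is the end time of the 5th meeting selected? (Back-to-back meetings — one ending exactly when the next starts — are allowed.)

Sort by end time and greedily take each interval whose start is ≥ the last chosen end.
Sorted by end: (0,1)  (2,4)  (2,8)  (6,9)  (10,11)  (7,13)  (13,14)  (10,15)  (13,17)  (13,18)  (17,20)
take (0,1); take (2,4); take (6,9); take (10,11); take (13,14); take (17,20).
Selected: (0,1) (2,4) (6,9) (10,11) (13,14) (17,20)

14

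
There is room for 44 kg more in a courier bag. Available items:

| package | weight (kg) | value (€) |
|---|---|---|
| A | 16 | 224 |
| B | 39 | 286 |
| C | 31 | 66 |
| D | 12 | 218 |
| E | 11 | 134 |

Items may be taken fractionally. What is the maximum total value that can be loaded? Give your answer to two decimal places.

Sort by value per unit weight and fill in that order.
Order: D (218/12=18.17) > A (224/16=14.00) > E (134/11=12.18) > B (286/39=7.33) > C (66/31=2.13)
Fill: take D (12 @ 218) → take A (16 @ 224) → take E (11 @ 134) → take 5/39 of B → 36.67; 44/44 used.
Total value = 612.67

612.67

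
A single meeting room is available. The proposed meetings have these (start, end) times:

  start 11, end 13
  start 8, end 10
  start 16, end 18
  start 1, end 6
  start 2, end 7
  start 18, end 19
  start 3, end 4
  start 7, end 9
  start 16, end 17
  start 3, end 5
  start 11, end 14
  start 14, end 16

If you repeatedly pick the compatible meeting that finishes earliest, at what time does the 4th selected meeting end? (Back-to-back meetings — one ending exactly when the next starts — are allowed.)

Order by finish time; keep every interval that doesn't clash with the previous kept one.
By end time: (3,4), (3,5), (1,6), (2,7), (7,9), (8,10), (11,13), (11,14), (14,16), (16,17), (16,18), (18,19).
Pick (3,4); next start ≥ 4 → (7,9); next start ≥ 9 → (11,13); next start ≥ 13 → (14,16); next start ≥ 16 → (16,17); next start ≥ 17 → (18,19).
Selected: (3,4) (7,9) (11,13) (14,16) (16,17) (18,19)

16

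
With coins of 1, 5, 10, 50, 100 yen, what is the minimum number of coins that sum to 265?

5

Use the largest denomination that fits, subtract, and repeat.
265 − 2×100→65 − 1×50→15 − 1×10→5 − 1×5→0
Total coins = 2 + 1 + 1 + 1 = 5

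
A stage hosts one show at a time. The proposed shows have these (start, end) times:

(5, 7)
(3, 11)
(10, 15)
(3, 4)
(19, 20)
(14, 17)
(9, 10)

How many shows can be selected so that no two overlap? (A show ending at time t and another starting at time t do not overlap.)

5

Order by finish time; keep every interval that doesn't clash with the previous kept one.
By end time: (3,4), (5,7), (9,10), (3,11), (10,15), (14,17), (19,20).
Pick (3,4); next start ≥ 4 → (5,7); next start ≥ 7 → (9,10); next start ≥ 10 → (10,15); next start ≥ 15 → (19,20).
Selected 5 shows.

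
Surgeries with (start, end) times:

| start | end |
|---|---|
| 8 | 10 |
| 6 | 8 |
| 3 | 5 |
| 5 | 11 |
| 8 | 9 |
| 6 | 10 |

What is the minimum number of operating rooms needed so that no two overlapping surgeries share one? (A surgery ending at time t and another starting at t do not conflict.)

4

The answer is the maximum number of intervals overlapping at any instant.
starts: [3, 5, 6, 6, 8, 8]
ends:   [5, 8, 9, 10, 10, 11]
s3→1 e5→0 s5→1 s6→2 s6→3 e8→2 s8→3 s8→4  — peak 4.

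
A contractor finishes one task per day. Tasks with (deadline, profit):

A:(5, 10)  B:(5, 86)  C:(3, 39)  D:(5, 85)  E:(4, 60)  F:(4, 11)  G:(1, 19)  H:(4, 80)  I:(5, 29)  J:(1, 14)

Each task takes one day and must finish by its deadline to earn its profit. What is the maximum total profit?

Take jobs in profit order; each goes to the latest open slot no later than its deadline.
By profit: B(d5,86), D(d5,85), H(d4,80), E(d4,60), C(d3,39), I(d5,29), G(d1,19), J(d1,14), F(d4,11), A(d5,10)
B→slot 5; D→slot 4; H→slot 3; E→slot 2; C→slot 1; I skipped; G skipped; J skipped; F skipped; A skipped.
Profit = 39 + 60 + 80 + 85 + 86 = 350

350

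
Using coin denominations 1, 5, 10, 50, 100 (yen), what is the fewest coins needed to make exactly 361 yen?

361 = 3×100 + 1×50 + 1×10 + 1×1
Total coins = 3 + 1 + 1 + 1 = 6

6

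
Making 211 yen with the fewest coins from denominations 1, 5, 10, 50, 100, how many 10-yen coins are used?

Use the largest denomination that fits, subtract, and repeat.
211 = 2×100 + 1×10 + 1×1
Count of 10: 1

1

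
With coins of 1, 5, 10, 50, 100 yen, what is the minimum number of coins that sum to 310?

4

Use the largest denomination that fits, subtract, and repeat.
310 − 3×100→10 − 1×10→0
Total coins = 3 + 1 = 4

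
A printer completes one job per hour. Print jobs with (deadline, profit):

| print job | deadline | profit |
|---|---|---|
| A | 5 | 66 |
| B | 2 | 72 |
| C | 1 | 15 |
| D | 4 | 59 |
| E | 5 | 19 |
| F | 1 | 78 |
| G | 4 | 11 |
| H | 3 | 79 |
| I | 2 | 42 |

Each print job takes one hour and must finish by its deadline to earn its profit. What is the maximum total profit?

354

Sort by profit descending; place each in the latest free slot ≤ its deadline.
Profit order: H=79 F=78 B=72 A=66 D=59 I=42 E=19 C=15 G=11
Assign: H→slot 3, F→slot 1, B→slot 2, A→slot 5, D→slot 4, I skipped, E skipped, C skipped, G skipped.
Slots: [1:F] [2:B] [3:H] [4:D] [5:A]
Profit = 78 + 72 + 79 + 59 + 66 = 354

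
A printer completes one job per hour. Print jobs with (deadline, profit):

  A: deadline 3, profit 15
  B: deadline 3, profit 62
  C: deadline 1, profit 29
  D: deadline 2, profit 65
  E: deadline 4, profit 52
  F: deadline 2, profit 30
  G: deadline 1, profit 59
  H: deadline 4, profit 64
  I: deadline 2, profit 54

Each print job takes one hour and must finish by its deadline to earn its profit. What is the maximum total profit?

250

Sort by profit descending; place each in the latest free slot ≤ its deadline.
By profit: D(d2,65), H(d4,64), B(d3,62), G(d1,59), I(d2,54), E(d4,52), F(d2,30), C(d1,29), A(d3,15)
D→slot 2; H→slot 4; B→slot 3; G→slot 1; I skipped; E skipped; F skipped; C skipped; A skipped.
Profit = 59 + 65 + 62 + 64 = 250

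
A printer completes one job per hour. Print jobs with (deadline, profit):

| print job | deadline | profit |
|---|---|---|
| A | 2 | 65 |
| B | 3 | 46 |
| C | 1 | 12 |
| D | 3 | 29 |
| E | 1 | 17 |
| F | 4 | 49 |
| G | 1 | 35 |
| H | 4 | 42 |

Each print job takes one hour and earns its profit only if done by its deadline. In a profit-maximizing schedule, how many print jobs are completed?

4

Sort by profit descending; place each in the latest free slot ≤ its deadline.
By profit: A(d2,65), F(d4,49), B(d3,46), H(d4,42), G(d1,35), D(d3,29), E(d1,17), C(d1,12)
A→slot 2; F→slot 4; B→slot 3; H→slot 1; G skipped; D skipped; E skipped; C skipped.
4 of 8 scheduled.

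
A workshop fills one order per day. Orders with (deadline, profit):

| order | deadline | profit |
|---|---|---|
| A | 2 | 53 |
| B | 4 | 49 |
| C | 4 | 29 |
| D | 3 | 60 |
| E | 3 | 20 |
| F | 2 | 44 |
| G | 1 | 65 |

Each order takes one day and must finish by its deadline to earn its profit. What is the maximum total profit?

227

By profit: G(d1,65), D(d3,60), A(d2,53), B(d4,49), F(d2,44), C(d4,29), E(d3,20)
G→slot 1; D→slot 3; A→slot 2; B→slot 4; F skipped; C skipped; E skipped.
Profit = 65 + 53 + 60 + 49 = 227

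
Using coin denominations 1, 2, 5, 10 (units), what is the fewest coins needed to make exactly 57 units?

57 − 5×10→7 − 1×5→2 − 1×2→0
Total coins = 5 + 1 + 1 = 7

7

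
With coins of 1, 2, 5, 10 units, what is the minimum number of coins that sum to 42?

5

Greedy: take as many of the largest coin as possible, then repeat with the remainder.
42 − 4×10→2 − 1×2→0
Total coins = 4 + 1 = 5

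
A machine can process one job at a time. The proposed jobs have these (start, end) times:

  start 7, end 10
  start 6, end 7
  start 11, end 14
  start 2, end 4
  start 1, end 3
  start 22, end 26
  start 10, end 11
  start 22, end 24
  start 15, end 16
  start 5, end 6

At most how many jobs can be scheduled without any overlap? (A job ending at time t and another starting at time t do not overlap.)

8

Order by finish time; keep every interval that doesn't clash with the previous kept one.
Sorted by end: (1,3)  (2,4)  (5,6)  (6,7)  (7,10)  (10,11)  (11,14)  (15,16)  (22,24)  (22,26)
take (1,3); skip (2,4); take (5,6); take (6,7); take (7,10); take (10,11); take (11,14); take (15,16); take (22,24); skip (22,26).
Selected 8 jobs.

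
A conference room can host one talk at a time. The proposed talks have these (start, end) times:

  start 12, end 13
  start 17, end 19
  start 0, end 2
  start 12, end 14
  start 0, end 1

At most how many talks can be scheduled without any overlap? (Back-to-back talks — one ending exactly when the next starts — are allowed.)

3

Sort by end time and greedily take each interval whose start is ≥ the last chosen end.
By end time: (0,1), (0,2), (12,13), (12,14), (17,19).
Pick (0,1); next start ≥ 1 → (12,13); next start ≥ 13 → (17,19).
Selected 3 talks.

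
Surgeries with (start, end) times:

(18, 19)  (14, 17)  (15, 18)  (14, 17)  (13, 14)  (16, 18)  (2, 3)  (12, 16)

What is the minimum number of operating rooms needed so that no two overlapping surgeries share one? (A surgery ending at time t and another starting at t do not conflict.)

Count concurrent intervals with a sweep; the peak is the room count.
Events (time:±→running): 2:+→1 3:-→0 12:+→1 13:+→2 14:-→1 14:+→2 14:+→3 15:+→4 … peak 4.

4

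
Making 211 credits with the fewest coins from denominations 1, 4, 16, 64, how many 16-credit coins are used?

211 − 3×64→19 − 1×16→3 − 3×1→0
Count of 16: 1

1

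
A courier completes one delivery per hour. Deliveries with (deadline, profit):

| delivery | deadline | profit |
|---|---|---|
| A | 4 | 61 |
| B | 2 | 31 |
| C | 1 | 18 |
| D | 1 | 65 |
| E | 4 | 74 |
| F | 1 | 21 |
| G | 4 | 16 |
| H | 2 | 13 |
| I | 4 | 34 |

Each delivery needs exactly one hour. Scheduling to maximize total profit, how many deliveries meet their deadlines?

4

Take jobs in profit order; each goes to the latest open slot no later than its deadline.
Profit order: E=74 D=65 A=61 I=34 B=31 F=21 C=18 G=16 H=13
Assign: E→slot 4, D→slot 1, A→slot 3, I→slot 2, B skipped, F skipped, C skipped, G skipped, H skipped.
Slots: [1:D] [2:I] [3:A] [4:E]
4 of 9 scheduled.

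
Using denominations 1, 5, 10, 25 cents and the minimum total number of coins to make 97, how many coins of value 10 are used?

2

Use the largest denomination that fits, subtract, and repeat.
97 − 3×25→22 − 2×10→2 − 2×1→0
Count of 10: 2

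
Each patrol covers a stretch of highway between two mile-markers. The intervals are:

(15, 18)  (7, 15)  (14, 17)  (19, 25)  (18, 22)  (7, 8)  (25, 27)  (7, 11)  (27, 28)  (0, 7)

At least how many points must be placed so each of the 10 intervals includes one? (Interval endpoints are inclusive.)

4

Process intervals by earliest right end; each time one isn't hit yet, stab at its right endpoint.
Sorted: [0,7] [7,8] [7,11] [7,15] [14,17] [15,18] [18,22] [19,25] [25,27] [27,28]
{[0,7],[7,8],[7,11],[7,15]} hit by 7; {[14,17],[15,18]} hit by 17; {[18,22],[19,25]} hit by 22; {[25,27],[27,28]} hit by 27.
Points: 7, 17, 22, 27 (4 total).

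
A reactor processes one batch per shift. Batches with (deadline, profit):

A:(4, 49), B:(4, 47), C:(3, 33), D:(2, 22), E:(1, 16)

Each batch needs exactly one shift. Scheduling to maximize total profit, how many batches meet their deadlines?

Take jobs in profit order; each goes to the latest open slot no later than its deadline.
By profit: A(d4,49), B(d4,47), C(d3,33), D(d2,22), E(d1,16)
A→slot 4; B→slot 3; C→slot 2; D→slot 1; E skipped.
4 of 5 scheduled.

4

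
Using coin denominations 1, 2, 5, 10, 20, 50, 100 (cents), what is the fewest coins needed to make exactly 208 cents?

Greedy: take as many of the largest coin as possible, then repeat with the remainder.
208 − 2×100→8 − 1×5→3 − 1×2→1 − 1×1→0
Total coins = 2 + 1 + 1 + 1 = 5

5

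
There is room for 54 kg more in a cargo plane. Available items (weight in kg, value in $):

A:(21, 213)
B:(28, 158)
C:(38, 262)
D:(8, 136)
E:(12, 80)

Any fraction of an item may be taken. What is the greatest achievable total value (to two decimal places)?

521.37

Greedy by value/weight ratio, highest first.
Ratios (sorted): D 17.00, A 10.14, C 6.89, E 6.67, B 5.64
take D (8 @ 136); take A (21 @ 213); take 25/38 of C → 172.37. Capacity used 54/54.
Total value = 521.37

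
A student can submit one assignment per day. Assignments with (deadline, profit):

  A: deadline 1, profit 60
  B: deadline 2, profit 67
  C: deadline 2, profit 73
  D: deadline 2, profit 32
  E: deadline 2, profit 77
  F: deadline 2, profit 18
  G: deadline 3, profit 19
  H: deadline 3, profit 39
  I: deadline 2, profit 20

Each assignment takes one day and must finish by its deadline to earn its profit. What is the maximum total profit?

189

Sort by profit descending; place each in the latest free slot ≤ its deadline.
Profit order: E=77 C=73 B=67 A=60 H=39 D=32 I=20 G=19 F=18
Assign: E→slot 2, C→slot 1, B skipped, A skipped, H→slot 3, D skipped, I skipped, G skipped, F skipped.
Slots: [1:C] [2:E] [3:H]
Profit = 73 + 77 + 39 = 189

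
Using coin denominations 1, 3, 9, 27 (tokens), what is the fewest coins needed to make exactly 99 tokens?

99 − 3×27→18 − 2×9→0
Total coins = 3 + 2 = 5

5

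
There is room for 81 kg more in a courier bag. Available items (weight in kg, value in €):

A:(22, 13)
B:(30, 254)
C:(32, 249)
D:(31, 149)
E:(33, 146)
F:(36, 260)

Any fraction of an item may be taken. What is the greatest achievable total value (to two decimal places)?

Ratios (sorted): B 8.47, C 7.78, F 7.22, D 4.81, E 4.42, A 0.59
take B (30 @ 254); take C (32 @ 249); take 19/36 of F → 137.22. Capacity used 81/81.
Total value = 640.22

640.22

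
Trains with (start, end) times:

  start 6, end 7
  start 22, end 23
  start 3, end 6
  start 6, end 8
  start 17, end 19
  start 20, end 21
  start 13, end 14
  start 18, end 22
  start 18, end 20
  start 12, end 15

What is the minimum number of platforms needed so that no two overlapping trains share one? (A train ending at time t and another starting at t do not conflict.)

Count concurrent intervals with a sweep; the peak is the room count.
starts: [3, 6, 6, 12, 13, 17, 18, 18, 20, 22]
ends:   [6, 7, 8, 14, 15, 19, 20, 21, 22, 23]
s3→1 e6→0 s6→1 s6→2 e7→1 e8→0 s12→1 s13→2 e14→1 e15→0 s17→1 s18→2 s18→3  — peak 3.

3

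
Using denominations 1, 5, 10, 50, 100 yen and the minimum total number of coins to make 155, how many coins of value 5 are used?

Greedy: take as many of the largest coin as possible, then repeat with the remainder.
155 = 1×100 + 1×50 + 1×5
Count of 5: 1

1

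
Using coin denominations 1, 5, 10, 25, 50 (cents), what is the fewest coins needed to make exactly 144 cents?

9

144 = 2×50 + 1×25 + 1×10 + 1×5 + 4×1
Total coins = 2 + 1 + 1 + 1 + 4 = 9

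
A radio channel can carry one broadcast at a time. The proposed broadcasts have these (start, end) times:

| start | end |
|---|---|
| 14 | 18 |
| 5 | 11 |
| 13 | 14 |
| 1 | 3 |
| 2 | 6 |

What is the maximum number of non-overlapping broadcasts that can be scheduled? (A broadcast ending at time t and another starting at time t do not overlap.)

4

Sort by end time and greedily take each interval whose start is ≥ the last chosen end.
Sorted by end: (1,3)  (2,6)  (5,11)  (13,14)  (14,18)
take (1,3); take (5,11); take (13,14); take (14,18).
Selected 4 broadcasts.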